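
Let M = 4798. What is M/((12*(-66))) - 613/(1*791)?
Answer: -2140357/313236 ≈ -6.8330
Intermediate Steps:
M/((12*(-66))) - 613/(1*791) = 4798/((12*(-66))) - 613/(1*791) = 4798/(-792) - 613/791 = 4798*(-1/792) - 613*1/791 = -2399/396 - 613/791 = -2140357/313236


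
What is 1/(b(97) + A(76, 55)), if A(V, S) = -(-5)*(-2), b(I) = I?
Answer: 1/87 ≈ 0.011494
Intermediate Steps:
A(V, S) = -10 (A(V, S) = -1*10 = -10)
1/(b(97) + A(76, 55)) = 1/(97 - 10) = 1/87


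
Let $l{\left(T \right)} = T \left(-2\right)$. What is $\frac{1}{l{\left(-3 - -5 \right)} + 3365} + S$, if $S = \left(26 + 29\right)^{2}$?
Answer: $\frac{10167026}{3361} \approx 3025.0$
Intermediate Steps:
$l{\left(T \right)} = - 2 T$
$S = 3025$ ($S = 55^{2} = 3025$)
$\frac{1}{l{\left(-3 - -5 \right)} + 3365} + S = \frac{1}{- 2 \left(-3 - -5\right) + 3365} + 3025 = \frac{1}{- 2 \left(-3 + 5\right) + 3365} + 3025 = \frac{1}{\left(-2\right) 2 + 3365} + 3025 = \frac{1}{-4 + 3365} + 3025 = \frac{1}{3361} + 3025 = \frac{10167026}{3361}$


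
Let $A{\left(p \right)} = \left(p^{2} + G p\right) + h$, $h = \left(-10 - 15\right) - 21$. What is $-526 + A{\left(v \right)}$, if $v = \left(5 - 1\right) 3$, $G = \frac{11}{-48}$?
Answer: $- \frac{1723}{4} \approx -430.75$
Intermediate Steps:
$h = -46$ ($h = -25 - 21 = -46$)
$G = - \frac{11}{48}$ ($G = 11 \left(- \frac{1}{48}\right) = - \frac{11}{48} \approx -0.22917$)
$v = 12$ ($v = 4 \cdot 3 = 12$)
$A{\left(p \right)} = -46 + p^{2} - \frac{11 p}{48}$ ($A{\left(p \right)} = \left(p^{2} - \frac{11 p}{48}\right) - 46 = -46 + p^{2} - \frac{11 p}{48}$)
$-526 + A{\left(v \right)} = -526 - \left(\frac{195}{4} - 144\right) = -526 - - \frac{381}{4} = -526 + \frac{381}{4} = - \frac{1723}{4}$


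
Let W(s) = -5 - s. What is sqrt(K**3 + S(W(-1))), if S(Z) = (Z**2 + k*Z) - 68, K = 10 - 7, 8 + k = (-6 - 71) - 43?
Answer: sqrt(487) ≈ 22.068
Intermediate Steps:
k = -128 (k = -8 + ((-6 - 71) - 43) = -8 + (-77 - 43) = -8 - 120 = -128)
K = 3
S(Z) = -68 + Z**2 - 128*Z (S(Z) = (Z**2 - 128*Z) - 68 = -68 + Z**2 - 128*Z)
sqrt(K**3 + S(W(-1))) = sqrt(3**3 + (-68 + (-5 - 1*(-1))**2 - 128*(-5 - 1*(-1)))) = sqrt(27 + (-68 + (-5 + 1)**2 - 128*(-5 + 1))) = sqrt(27 + (-68 + (-4)**2 - 128*(-4))) = sqrt(27 + (-68 + 16 + 512)) = sqrt(27 + 460) = sqrt(487)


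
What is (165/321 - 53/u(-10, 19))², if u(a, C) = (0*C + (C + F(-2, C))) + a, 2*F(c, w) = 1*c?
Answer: 27363361/732736 ≈ 37.344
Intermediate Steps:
F(c, w) = c/2 (F(c, w) = (1*c)/2 = c/2)
u(a, C) = -1 + C + a (u(a, C) = (0*C + (C + (½)*(-2))) + a = (0 + (C - 1)) + a = (0 + (-1 + C)) + a = (-1 + C) + a = -1 + C + a)
(165/321 - 53/u(-10, 19))² = (165/321 - 53/(-1 + 19 - 10))² = (165*(1/321) - 53/8)² = (55/107 - 53*⅛)² = (55/107 - 53/8)² = (-5231/856)² = 27363361/732736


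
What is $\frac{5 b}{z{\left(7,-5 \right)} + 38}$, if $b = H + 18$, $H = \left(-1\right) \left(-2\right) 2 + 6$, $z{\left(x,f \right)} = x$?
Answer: $\frac{28}{9} \approx 3.1111$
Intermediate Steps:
$H = 10$ ($H = 2 \cdot 2 + 6 = 4 + 6 = 10$)
$b = 28$ ($b = 10 + 18 = 28$)
$\frac{5 b}{z{\left(7,-5 \right)} + 38} = \frac{5 \cdot 28}{7 + 38} = \frac{140}{45} = 140 \cdot \frac{1}{45} = \frac{28}{9}$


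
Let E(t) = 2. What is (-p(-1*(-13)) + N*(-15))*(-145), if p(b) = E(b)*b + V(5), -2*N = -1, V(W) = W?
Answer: 11165/2 ≈ 5582.5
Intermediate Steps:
N = 1/2 (N = -1/2*(-1) = 1/2 ≈ 0.50000)
p(b) = 5 + 2*b (p(b) = 2*b + 5 = 5 + 2*b)
(-p(-1*(-13)) + N*(-15))*(-145) = (-(5 + 2*(-1*(-13))) + (1/2)*(-15))*(-145) = (-(5 + 2*13) - 15/2)*(-145) = (-(5 + 26) - 15/2)*(-145) = (-1*31 - 15/2)*(-145) = (-31 - 15/2)*(-145) = -77/2*(-145) = 11165/2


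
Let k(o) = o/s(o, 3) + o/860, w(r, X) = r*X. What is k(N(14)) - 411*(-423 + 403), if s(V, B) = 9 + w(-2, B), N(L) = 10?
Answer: 2121623/258 ≈ 8223.3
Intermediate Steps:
w(r, X) = X*r
s(V, B) = 9 - 2*B (s(V, B) = 9 + B*(-2) = 9 - 2*B)
k(o) = 863*o/2580 (k(o) = o/(9 - 2*3) + o/860 = o/(9 - 6) + o*(1/860) = o/3 + o/860 = 863*o/2580)
k(N(14)) - 411*(-423 + 403) = (863/2580)*10 - 411*(-423 + 403) = 863/258 - 411*(-20) = 863/258 + 8220 = 2121623/258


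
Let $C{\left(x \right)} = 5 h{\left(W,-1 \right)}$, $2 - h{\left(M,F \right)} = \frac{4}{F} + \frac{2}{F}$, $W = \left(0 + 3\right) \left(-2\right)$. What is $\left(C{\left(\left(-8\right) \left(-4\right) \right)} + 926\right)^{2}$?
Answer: $933156$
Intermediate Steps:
$W = -6$ ($W = 3 \left(-2\right) = -6$)
$h{\left(M,F \right)} = 2 - \frac{6}{F}$ ($h{\left(M,F \right)} = 2 - \left(\frac{4}{F} + \frac{2}{F}\right) = 2 - \frac{6}{F}$)
$C{\left(x \right)} = 40$ ($C{\left(x \right)} = 5 \left(2 - \frac{6}{-1}\right) = 5 \left(2 - -6\right) = 5 \left(2 + 6\right) = 5 \cdot 8 = 40$)
$\left(C{\left(\left(-8\right) \left(-4\right) \right)} + 926\right)^{2} = \left(40 + 926\right)^{2} = 966^{2} = 933156$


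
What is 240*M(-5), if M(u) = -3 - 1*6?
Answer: -2160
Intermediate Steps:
M(u) = -9 (M(u) = -3 - 6 = -9)
240*M(-5) = 240*(-9) = -2160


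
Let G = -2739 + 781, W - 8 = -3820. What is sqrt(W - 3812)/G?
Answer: -I*sqrt(1906)/979 ≈ -0.044594*I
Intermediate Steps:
W = -3812 (W = 8 - 3820 = -3812)
G = -1958
sqrt(W - 3812)/G = sqrt(-3812 - 3812)/(-1958) = sqrt(-7624)*(-1/1958) = (2*I*sqrt(1906))*(-1/1958) = -I*sqrt(1906)/979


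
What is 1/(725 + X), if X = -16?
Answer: 1/709 ≈ 0.0014104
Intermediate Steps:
1/(725 + X) = 1/(725 - 16) = 1/709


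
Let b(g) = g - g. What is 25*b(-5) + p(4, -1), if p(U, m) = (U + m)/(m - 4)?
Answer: -3/5 ≈ -0.60000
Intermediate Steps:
p(U, m) = (U + m)/(-4 + m)
b(g) = 0
25*b(-5) + p(4, -1) = 25*0 + (4 - 1)/(-4 - 1) = 0 + 3/(-5) = 0 - 1/5*3 = 0 - 3/5 = -3/5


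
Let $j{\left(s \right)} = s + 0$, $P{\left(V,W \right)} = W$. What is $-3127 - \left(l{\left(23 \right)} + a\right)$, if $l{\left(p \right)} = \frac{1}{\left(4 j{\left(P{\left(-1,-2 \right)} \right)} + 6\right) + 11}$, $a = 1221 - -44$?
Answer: $- \frac{39529}{9} \approx -4392.1$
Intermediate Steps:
$a = 1265$ ($a = 1221 + 44 = 1265$)
$j{\left(s \right)} = s$
$l{\left(p \right)} = \frac{1}{9}$ ($l{\left(p \right)} = \frac{1}{\left(4 \left(-2\right) + 6\right) + 11} = \frac{1}{\left(-8 + 6\right) + 11} = \frac{1}{-2 + 11} = \frac{1}{9}$)
$-3127 - \left(l{\left(23 \right)} + a\right) = -3127 - \left(\frac{1}{9} + 1265\right) = -3127 - \frac{11386}{9} = - \frac{39529}{9}$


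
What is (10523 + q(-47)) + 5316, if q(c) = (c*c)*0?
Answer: 15839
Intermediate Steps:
q(c) = 0 (q(c) = c**2*0 = 0)
(10523 + q(-47)) + 5316 = (10523 + 0) + 5316 = 10523 + 5316 = 15839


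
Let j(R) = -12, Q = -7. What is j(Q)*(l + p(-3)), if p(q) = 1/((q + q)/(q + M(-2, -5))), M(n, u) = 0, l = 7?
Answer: -90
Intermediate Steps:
p(q) = ½ (p(q) = 1/((q + q)/(q + 0)) = 1/((2*q)/q) = 1/2 = ½)
j(Q)*(l + p(-3)) = -12*(7 + ½) = -12*15/2 = -90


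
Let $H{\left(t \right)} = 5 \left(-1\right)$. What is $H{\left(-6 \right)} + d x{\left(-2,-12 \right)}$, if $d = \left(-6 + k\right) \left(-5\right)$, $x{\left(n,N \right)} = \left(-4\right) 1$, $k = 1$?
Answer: $-105$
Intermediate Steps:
$x{\left(n,N \right)} = -4$
$H{\left(t \right)} = -5$
$d = 25$ ($d = \left(-6 + 1\right) \left(-5\right) = \left(-5\right) \left(-5\right) = 25$)
$H{\left(-6 \right)} + d x{\left(-2,-12 \right)} = -5 + 25 \left(-4\right) = -5 - 100 = -105$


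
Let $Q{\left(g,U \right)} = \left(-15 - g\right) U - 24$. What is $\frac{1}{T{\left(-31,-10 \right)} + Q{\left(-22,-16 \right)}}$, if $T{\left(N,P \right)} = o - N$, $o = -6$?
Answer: $- \frac{1}{111} \approx -0.009009$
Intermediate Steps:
$T{\left(N,P \right)} = -6 - N$
$Q{\left(g,U \right)} = -24 + U \left(-15 - g\right)$ ($Q{\left(g,U \right)} = U \left(-15 - g\right) - 24 = -24 + U \left(-15 - g\right)$)
$\frac{1}{T{\left(-31,-10 \right)} + Q{\left(-22,-16 \right)}} = \frac{1}{\left(-6 - -31\right) - \left(-216 + 352\right)} = \frac{1}{\left(-6 + 31\right) - 136} = \frac{1}{25 - 136} = \frac{1}{-111} = - \frac{1}{111}$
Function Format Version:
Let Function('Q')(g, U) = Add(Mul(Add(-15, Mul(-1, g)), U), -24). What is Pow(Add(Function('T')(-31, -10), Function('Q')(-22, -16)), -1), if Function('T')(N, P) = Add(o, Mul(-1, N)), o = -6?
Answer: Rational(-1, 111) ≈ -0.0090090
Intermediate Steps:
Function('T')(N, P) = Add(-6, Mul(-1, N))
Function('Q')(g, U) = Add(-24, Mul(U, Add(-15, Mul(-1, g)))) (Function('Q')(g, U) = Add(Mul(U, Add(-15, Mul(-1, g))), -24) = Add(-24, Mul(U, Add(-15, Mul(-1, g)))))
Pow(Add(Function('T')(-31, -10), Function('Q')(-22, -16)), -1) = Pow(Add(Add(-6, Mul(-1, -31)), Add(-24, Mul(-15, -16), Mul(-1, -16, -22))), -1) = Pow(Add(Add(-6, 31), Add(-24, 240, -352)), -1) = Pow(Add(25, -136), -1) = Pow(-111, -1) = Rational(-1, 111)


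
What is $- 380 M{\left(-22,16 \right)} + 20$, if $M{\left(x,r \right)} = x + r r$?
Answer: $-88900$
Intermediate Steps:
$M{\left(x,r \right)} = x + r^{2}$
$- 380 M{\left(-22,16 \right)} + 20 = - 380 \left(-22 + 16^{2}\right) + 20 = - 380 \left(-22 + 256\right) + 20 = \left(-380\right) 234 + 20 = -88920 + 20 = -88900$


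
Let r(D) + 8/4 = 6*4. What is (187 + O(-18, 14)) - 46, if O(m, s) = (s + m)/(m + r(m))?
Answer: 140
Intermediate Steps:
r(D) = 22 (r(D) = -2 + 6*4 = -2 + 24 = 22)
O(m, s) = (m + s)/(22 + m) (O(m, s) = (s + m)/(m + 22) = (m + s)/(22 + m))
(187 + O(-18, 14)) - 46 = (187 + (-18 + 14)/(22 - 18)) - 46 = (187 - 4/4) - 46 = (187 + (¼)*(-4)) - 46 = (187 - 1) - 46 = 186 - 46 = 140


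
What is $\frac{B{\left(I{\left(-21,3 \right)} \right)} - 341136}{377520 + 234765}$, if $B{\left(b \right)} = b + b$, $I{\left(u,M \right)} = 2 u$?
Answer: $- \frac{22748}{40819} \approx -0.55729$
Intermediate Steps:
$B{\left(b \right)} = 2 b$
$\frac{B{\left(I{\left(-21,3 \right)} \right)} - 341136}{377520 + 234765} = \frac{2 \cdot 2 \left(-21\right) - 341136}{377520 + 234765} = \frac{2 \left(-42\right) - 341136}{612285} = \left(-84 - 341136\right) \frac{1}{612285} = \left(-341220\right) \frac{1}{612285} = - \frac{22748}{40819}$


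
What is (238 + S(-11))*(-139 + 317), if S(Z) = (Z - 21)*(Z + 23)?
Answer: -25988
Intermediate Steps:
S(Z) = (-21 + Z)*(23 + Z)
(238 + S(-11))*(-139 + 317) = (238 + (-483 + (-11)**2 + 2*(-11)))*(-139 + 317) = (238 + (-483 + 121 - 22))*178 = (238 - 384)*178 = -146*178 = -25988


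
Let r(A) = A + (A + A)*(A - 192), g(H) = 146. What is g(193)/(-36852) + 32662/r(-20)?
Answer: 25050518/6495165 ≈ 3.8568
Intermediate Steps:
r(A) = A + 2*A*(-192 + A) (r(A) = A + (2*A)*(-192 + A) = A + 2*A*(-192 + A))
g(193)/(-36852) + 32662/r(-20) = 146/(-36852) + 32662/((-20*(-383 + 2*(-20)))) = 146*(-1/36852) + 32662/((-20*(-383 - 40))) = -73/18426 + 32662/((-20*(-423))) = -73/18426 + 32662/8460 = -73/18426 + 32662*(1/8460) = -73/18426 + 16331/4230 = 25050518/6495165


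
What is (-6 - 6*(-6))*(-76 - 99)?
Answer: -5250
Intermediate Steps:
(-6 - 6*(-6))*(-76 - 99) = (-6 + 36)*(-175) = 30*(-175) = -5250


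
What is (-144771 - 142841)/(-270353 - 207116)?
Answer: 287612/477469 ≈ 0.60237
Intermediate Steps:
(-144771 - 142841)/(-270353 - 207116) = -287612/(-477469) = -287612*(-1/477469) = 287612/477469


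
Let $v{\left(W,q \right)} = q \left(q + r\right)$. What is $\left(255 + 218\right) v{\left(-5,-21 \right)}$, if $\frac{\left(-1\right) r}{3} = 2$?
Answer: $268191$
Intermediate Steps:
$r = -6$ ($r = \left(-3\right) 2 = -6$)
$v{\left(W,q \right)} = q \left(-6 + q\right)$ ($v{\left(W,q \right)} = q \left(q - 6\right) = q \left(-6 + q\right)$)
$\left(255 + 218\right) v{\left(-5,-21 \right)} = \left(255 + 218\right) \left(- 21 \left(-6 - 21\right)\right) = 473 \left(\left(-21\right) \left(-27\right)\right) = 473 \cdot 567 = 268191$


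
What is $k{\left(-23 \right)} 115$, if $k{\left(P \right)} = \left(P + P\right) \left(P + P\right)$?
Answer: $243340$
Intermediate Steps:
$k{\left(P \right)} = 4 P^{2}$ ($k{\left(P \right)} = 2 P 2 P = 4 P^{2}$)
$k{\left(-23 \right)} 115 = 4 \left(-23\right)^{2} \cdot 115 = 4 \cdot 529 \cdot 115 = 2116 \cdot 115 = 243340$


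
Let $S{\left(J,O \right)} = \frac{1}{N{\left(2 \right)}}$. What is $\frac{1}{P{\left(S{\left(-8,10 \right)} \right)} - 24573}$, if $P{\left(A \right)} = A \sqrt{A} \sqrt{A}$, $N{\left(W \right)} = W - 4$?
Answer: $- \frac{4}{98291} \approx -4.0695 \cdot 10^{-5}$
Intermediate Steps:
$N{\left(W \right)} = -4 + W$
$S{\left(J,O \right)} = - \frac{1}{2}$ ($S{\left(J,O \right)} = \frac{1}{-4 + 2} = \frac{1}{-2} = - \frac{1}{2}$)
$P{\left(A \right)} = A^{2}$ ($P{\left(A \right)} = A^{\frac{3}{2}} \sqrt{A} = A^{2}$)
$\frac{1}{P{\left(S{\left(-8,10 \right)} \right)} - 24573} = \frac{1}{\left(- \frac{1}{2}\right)^{2} - 24573} = \frac{1}{\frac{1}{4} - 24573} = \frac{1}{- \frac{98291}{4}} = - \frac{4}{98291}$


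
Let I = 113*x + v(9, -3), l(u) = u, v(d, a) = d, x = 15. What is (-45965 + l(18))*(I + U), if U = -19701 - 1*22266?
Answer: 1849964061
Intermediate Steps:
U = -41967 (U = -19701 - 22266 = -41967)
I = 1704 (I = 113*15 + 9 = 1695 + 9 = 1704)
(-45965 + l(18))*(I + U) = (-45965 + 18)*(1704 - 41967) = -45947*(-40263) = 1849964061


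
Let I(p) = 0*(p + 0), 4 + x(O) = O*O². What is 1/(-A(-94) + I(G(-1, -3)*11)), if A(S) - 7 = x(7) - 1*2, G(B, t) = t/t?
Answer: -1/344 ≈ -0.0029070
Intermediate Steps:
x(O) = -4 + O³ (x(O) = -4 + O*O² = -4 + O³)
G(B, t) = 1
I(p) = 0 (I(p) = 0*p = 0)
A(S) = 344 (A(S) = 7 + ((-4 + 7³) - 1*2) = 7 + ((-4 + 343) - 2) = 7 + (339 - 2) = 7 + 337 = 344)
1/(-A(-94) + I(G(-1, -3)*11)) = 1/(-1*344 + 0) = 1/(-344 + 0) = 1/(-344) = -1/344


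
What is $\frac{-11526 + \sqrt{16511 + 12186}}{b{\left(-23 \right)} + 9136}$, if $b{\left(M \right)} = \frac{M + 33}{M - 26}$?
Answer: $- \frac{94129}{74609} + \frac{49 \sqrt{28697}}{447654} \approx -1.2431$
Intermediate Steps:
$b{\left(M \right)} = \frac{33 + M}{-26 + M}$
$\frac{-11526 + \sqrt{16511 + 12186}}{b{\left(-23 \right)} + 9136} = \frac{-11526 + \sqrt{16511 + 12186}}{\frac{33 - 23}{-26 - 23} + 9136} = \frac{-11526 + \sqrt{28697}}{\frac{1}{-49} \cdot 10 + 9136} = \frac{-11526 + \sqrt{28697}}{\left(- \frac{1}{49}\right) 10 + 9136} = \frac{-11526 + \sqrt{28697}}{- \frac{10}{49} + 9136} = \frac{-11526 + \sqrt{28697}}{\frac{447654}{49}} = \left(-11526 + \sqrt{28697}\right) \frac{49}{447654} = - \frac{94129}{74609} + \frac{49 \sqrt{28697}}{447654}$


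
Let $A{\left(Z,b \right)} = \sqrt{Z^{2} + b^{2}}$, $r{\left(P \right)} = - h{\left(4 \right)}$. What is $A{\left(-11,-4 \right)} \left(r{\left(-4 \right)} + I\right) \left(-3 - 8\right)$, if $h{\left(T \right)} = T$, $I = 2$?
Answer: $22 \sqrt{137} \approx 257.5$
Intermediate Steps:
$r{\left(P \right)} = -4$ ($r{\left(P \right)} = \left(-1\right) 4 = -4$)
$A{\left(-11,-4 \right)} \left(r{\left(-4 \right)} + I\right) \left(-3 - 8\right) = \sqrt{\left(-11\right)^{2} + \left(-4\right)^{2}} \left(-4 + 2\right) \left(-3 - 8\right) = \sqrt{121 + 16} \left(- 2 \left(-3 - 8\right)\right) = \sqrt{137} \left(\left(-2\right) \left(-11\right)\right) = \sqrt{137} \cdot 22 = 22 \sqrt{137}$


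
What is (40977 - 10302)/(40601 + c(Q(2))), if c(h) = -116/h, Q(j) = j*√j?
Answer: 1245435675/1648439519 + 889575*√2/1648439519 ≈ 0.75629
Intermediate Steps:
Q(j) = j^(3/2)
(40977 - 10302)/(40601 + c(Q(2))) = (40977 - 10302)/(40601 - 116*√2/4) = 30675/(40601 - 116*√2/4) = 30675/(40601 - 29*√2)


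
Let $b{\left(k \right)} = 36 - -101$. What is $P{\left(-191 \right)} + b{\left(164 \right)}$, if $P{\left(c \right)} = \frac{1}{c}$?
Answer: $\frac{26166}{191} \approx 136.99$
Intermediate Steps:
$b{\left(k \right)} = 137$ ($b{\left(k \right)} = 36 + 101 = 137$)
$P{\left(-191 \right)} + b{\left(164 \right)} = \frac{1}{-191} + 137 = - \frac{1}{191} + 137 = \frac{26166}{191}$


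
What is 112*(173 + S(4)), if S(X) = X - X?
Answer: 19376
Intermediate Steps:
S(X) = 0
112*(173 + S(4)) = 112*(173 + 0) = 112*173 = 19376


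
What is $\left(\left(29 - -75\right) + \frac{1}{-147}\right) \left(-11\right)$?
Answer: $- \frac{168157}{147} \approx -1143.9$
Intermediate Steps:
$\left(\left(29 - -75\right) + \frac{1}{-147}\right) \left(-11\right) = \left(\left(29 + 75\right) - \frac{1}{147}\right) \left(-11\right) = \left(104 - \frac{1}{147}\right) \left(-11\right) = \frac{15287}{147} \left(-11\right) = - \frac{168157}{147}$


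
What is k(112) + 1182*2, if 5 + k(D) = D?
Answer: 2471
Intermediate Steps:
k(D) = -5 + D
k(112) + 1182*2 = (-5 + 112) + 1182*2 = 107 + 2364 = 2471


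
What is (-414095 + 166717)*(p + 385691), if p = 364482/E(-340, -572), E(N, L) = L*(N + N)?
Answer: -9277833708780569/97240 ≈ -9.5412e+10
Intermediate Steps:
E(N, L) = 2*L*N (E(N, L) = L*(2*N) = 2*L*N)
p = 182241/194480 (p = 364482/((2*(-572)*(-340))) = 364482/388960 = 364482*(1/388960) = 182241/194480 ≈ 0.93707)
(-414095 + 166717)*(p + 385691) = (-414095 + 166717)*(182241/194480 + 385691) = -247378*75009367921/194480 = -9277833708780569/97240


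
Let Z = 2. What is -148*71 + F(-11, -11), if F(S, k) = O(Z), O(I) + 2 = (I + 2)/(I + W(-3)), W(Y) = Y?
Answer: -10514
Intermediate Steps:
O(I) = -2 + (2 + I)/(-3 + I) (O(I) = -2 + (I + 2)/(I - 3) = -2 + (2 + I)/(-3 + I))
F(S, k) = -6 (F(S, k) = (8 - 1*2)/(-3 + 2) = (8 - 2)/(-1) = -1*6 = -6)
-148*71 + F(-11, -11) = -148*71 - 6 = -10508 - 6 = -10514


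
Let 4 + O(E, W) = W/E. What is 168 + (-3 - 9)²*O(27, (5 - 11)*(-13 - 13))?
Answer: 424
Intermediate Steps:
O(E, W) = -4 + W/E
168 + (-3 - 9)²*O(27, (5 - 11)*(-13 - 13)) = 168 + (-3 - 9)²*(-4 + ((5 - 11)*(-13 - 13))/27) = 168 + (-12)²*(-4 - 6*(-26)*(1/27)) = 168 + 144*(-4 + 156*(1/27)) = 168 + 144*(-4 + 52/9) = 168 + 144*(16/9) = 168 + 256 = 424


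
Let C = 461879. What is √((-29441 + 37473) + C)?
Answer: √469911 ≈ 685.50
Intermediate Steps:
√((-29441 + 37473) + C) = √((-29441 + 37473) + 461879) = √(8032 + 461879) = √469911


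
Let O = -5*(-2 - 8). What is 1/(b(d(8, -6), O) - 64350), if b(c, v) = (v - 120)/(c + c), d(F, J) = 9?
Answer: -9/579185 ≈ -1.5539e-5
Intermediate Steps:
O = 50 (O = -5*(-10) = 50)
b(c, v) = (-120 + v)/(2*c) (b(c, v) = (-120 + v)/((2*c)) = (-120 + v)*(1/(2*c)) = (-120 + v)/(2*c))
1/(b(d(8, -6), O) - 64350) = 1/((1/2)*(-120 + 50)/9 - 64350) = 1/((1/2)*(1/9)*(-70) - 64350) = 1/(-35/9 - 64350) = 1/(-579185/9) = -9/579185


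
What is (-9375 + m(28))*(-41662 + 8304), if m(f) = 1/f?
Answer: 4378220821/14 ≈ 3.1273e+8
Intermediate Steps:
(-9375 + m(28))*(-41662 + 8304) = (-9375 + 1/28)*(-41662 + 8304) = (-9375 + 1/28)*(-33358) = -262499/28*(-33358) = 4378220821/14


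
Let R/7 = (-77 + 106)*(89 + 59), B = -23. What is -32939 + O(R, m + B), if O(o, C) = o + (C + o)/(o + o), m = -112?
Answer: -173924851/60088 ≈ -2894.5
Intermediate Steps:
R = 30044 (R = 7*((-77 + 106)*(89 + 59)) = 7*(29*148) = 7*4292 = 30044)
O(o, C) = o + (C + o)/(2*o) (O(o, C) = o + (C + o)/((2*o)) = o + (C + o)*(1/(2*o)) = o + (C + o)/(2*o))
-32939 + O(R, m + B) = -32939 + (½ + 30044 + (½)*(-112 - 23)/30044) = -32939 + (½ + 30044 + (½)*(-135)*(1/30044)) = -32939 + (½ + 30044 - 135/60088) = -32939 + 1805313781/60088 = -173924851/60088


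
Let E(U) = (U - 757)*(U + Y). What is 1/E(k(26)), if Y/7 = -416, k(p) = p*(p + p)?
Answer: -1/928200 ≈ -1.0774e-6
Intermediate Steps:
k(p) = 2*p**2 (k(p) = p*(2*p) = 2*p**2)
Y = -2912 (Y = 7*(-416) = -2912)
E(U) = (-2912 + U)*(-757 + U) (E(U) = (U - 757)*(U - 2912) = (-757 + U)*(-2912 + U) = (-2912 + U)*(-757 + U))
1/E(k(26)) = 1/(2204384 + (2*26**2)**2 - 7338*26**2) = 1/(2204384 + (2*676)**2 - 7338*676) = 1/(2204384 + 1352**2 - 3669*1352) = 1/(2204384 + 1827904 - 4960488) = 1/(-928200) = -1/928200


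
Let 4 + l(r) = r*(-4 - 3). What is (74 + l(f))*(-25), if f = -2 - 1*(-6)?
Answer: -1050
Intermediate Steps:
f = 4 (f = -2 + 6 = 4)
l(r) = -4 - 7*r (l(r) = -4 + r*(-4 - 3) = -4 + r*(-7) = -4 - 7*r)
(74 + l(f))*(-25) = (74 + (-4 - 7*4))*(-25) = (74 + (-4 - 28))*(-25) = (74 - 32)*(-25) = 42*(-25) = -1050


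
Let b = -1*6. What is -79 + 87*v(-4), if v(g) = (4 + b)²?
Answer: 269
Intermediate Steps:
b = -6
v(g) = 4 (v(g) = (4 - 6)² = (-2)² = 4)
-79 + 87*v(-4) = -79 + 87*4 = -79 + 348 = 269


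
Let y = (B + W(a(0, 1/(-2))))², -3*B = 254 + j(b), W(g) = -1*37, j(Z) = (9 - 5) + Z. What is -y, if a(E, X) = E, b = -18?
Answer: -13689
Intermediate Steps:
j(Z) = 4 + Z
W(g) = -37
B = -80 (B = -(254 + (4 - 18))/3 = -(254 - 14)/3 = -⅓*240 = -80)
y = 13689 (y = (-80 - 37)² = (-117)² = 13689)
-y = -1*13689 = -13689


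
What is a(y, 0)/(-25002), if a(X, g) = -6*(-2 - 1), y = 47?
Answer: -1/1389 ≈ -0.00071994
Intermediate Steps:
a(X, g) = 18 (a(X, g) = -6*(-3) = 18)
a(y, 0)/(-25002) = 18/(-25002) = 18*(-1/25002) = -1/1389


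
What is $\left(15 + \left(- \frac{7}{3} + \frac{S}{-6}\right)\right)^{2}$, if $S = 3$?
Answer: $\frac{5329}{36} \approx 148.03$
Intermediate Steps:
$\left(15 + \left(- \frac{7}{3} + \frac{S}{-6}\right)\right)^{2} = \left(15 + \left(- \frac{7}{3} + \frac{3}{-6}\right)\right)^{2} = \left(15 + \left(\left(-7\right) \frac{1}{3} + 3 \left(- \frac{1}{6}\right)\right)\right)^{2} = \left(15 - \frac{17}{6}\right)^{2} = \left(\frac{73}{6}\right)^{2} = \frac{5329}{36}$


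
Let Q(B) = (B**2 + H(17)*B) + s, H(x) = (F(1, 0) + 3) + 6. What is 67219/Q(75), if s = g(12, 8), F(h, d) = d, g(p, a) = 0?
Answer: 67219/6300 ≈ 10.670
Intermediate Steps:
H(x) = 9 (H(x) = (0 + 3) + 6 = 3 + 6 = 9)
s = 0
Q(B) = B**2 + 9*B (Q(B) = (B**2 + 9*B) + 0 = B**2 + 9*B)
67219/Q(75) = 67219/((75*(9 + 75))) = 67219/((75*84)) = 67219/6300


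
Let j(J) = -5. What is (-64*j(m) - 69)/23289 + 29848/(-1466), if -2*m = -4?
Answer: -347381053/17070837 ≈ -20.349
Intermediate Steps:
m = 2 (m = -1/2*(-4) = 2)
(-64*j(m) - 69)/23289 + 29848/(-1466) = (-64*(-5) - 69)/23289 + 29848/(-1466) = (320 - 69)*(1/23289) + 29848*(-1/1466) = 251*(1/23289) - 14924/733 = 251/23289 - 14924/733 = -347381053/17070837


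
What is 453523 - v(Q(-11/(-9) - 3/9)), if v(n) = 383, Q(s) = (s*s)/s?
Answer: 453140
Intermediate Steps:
Q(s) = s (Q(s) = s**2/s = s)
453523 - v(Q(-11/(-9) - 3/9)) = 453523 - 1*383 = 453523 - 383 = 453140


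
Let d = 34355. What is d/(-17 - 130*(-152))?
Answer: 34355/19743 ≈ 1.7401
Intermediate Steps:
d/(-17 - 130*(-152)) = 34355/(-17 - 130*(-152)) = 34355/(-17 + 19760) = 34355/19743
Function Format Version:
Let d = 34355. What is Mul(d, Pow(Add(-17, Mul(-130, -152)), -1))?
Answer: Rational(34355, 19743) ≈ 1.7401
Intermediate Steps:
Mul(d, Pow(Add(-17, Mul(-130, -152)), -1)) = Mul(34355, Pow(Add(-17, Mul(-130, -152)), -1)) = Mul(34355, Pow(Add(-17, 19760), -1)) = Mul(34355, Pow(19743, -1)) = Mul(34355, Rational(1, 19743)) = Rational(34355, 19743)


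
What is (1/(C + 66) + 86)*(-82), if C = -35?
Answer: -218694/31 ≈ -7054.6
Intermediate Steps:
(1/(C + 66) + 86)*(-82) = (1/(-35 + 66) + 86)*(-82) = (1/31 + 86)*(-82) = (2667/31)*(-82) = -218694/31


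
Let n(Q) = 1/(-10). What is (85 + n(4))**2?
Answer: 720801/100 ≈ 7208.0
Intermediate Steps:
n(Q) = -1/10
(85 + n(4))**2 = (85 - 1/10)**2 = (849/10)**2 = 720801/100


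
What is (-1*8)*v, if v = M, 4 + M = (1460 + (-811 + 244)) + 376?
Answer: -10120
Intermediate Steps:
M = 1265 (M = -4 + ((1460 + (-811 + 244)) + 376) = -4 + ((1460 - 567) + 376) = -4 + (893 + 376) = -4 + 1269 = 1265)
v = 1265
(-1*8)*v = -1*8*1265 = -8*1265 = -10120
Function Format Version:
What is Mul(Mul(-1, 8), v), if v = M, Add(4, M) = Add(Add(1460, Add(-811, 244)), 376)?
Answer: -10120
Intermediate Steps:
M = 1265 (M = Add(-4, Add(Add(1460, Add(-811, 244)), 376)) = Add(-4, Add(Add(1460, -567), 376)) = Add(-4, Add(893, 376)) = Add(-4, 1269) = 1265)
v = 1265
Mul(Mul(-1, 8), v) = Mul(Mul(-1, 8), 1265) = Mul(-8, 1265) = -10120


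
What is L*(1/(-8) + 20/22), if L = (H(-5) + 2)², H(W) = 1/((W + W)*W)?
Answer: 703869/220000 ≈ 3.1994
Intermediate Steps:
H(W) = 1/(2*W²) (H(W) = 1/(((2*W))*W) = (1/(2*W))/W = 1/(2*W²))
L = 10201/2500 (L = ((½)/(-5)² + 2)² = ((½)*(1/25) + 2)² = (1/50 + 2)² = (101/50)² = 10201/2500 ≈ 4.0804)
L*(1/(-8) + 20/22) = 10201*(1/(-8) + 20/22)/2500 = 10201*(1*(-⅛) + 20*(1/22))/2500 = 10201*(-⅛ + 10/11)/2500 = (10201/2500)*(69/88) = 703869/220000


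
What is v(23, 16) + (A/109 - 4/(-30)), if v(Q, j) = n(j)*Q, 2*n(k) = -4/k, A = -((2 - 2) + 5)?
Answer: -36461/13080 ≈ -2.7875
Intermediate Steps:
A = -5 (A = -(0 + 5) = -1*5 = -5)
n(k) = -2/k (n(k) = (-4/k)/2 = -2/k)
v(Q, j) = -2*Q/j (v(Q, j) = (-2/j)*Q = -2*Q/j)
v(23, 16) + (A/109 - 4/(-30)) = -2*23/16 + (-5/109 - 4/(-30)) = -2*23*1/16 + (-5*1/109 - 4*(-1/30)) = -23/8 + (-5/109 + 2/15) = -23/8 + 143/1635 = -36461/13080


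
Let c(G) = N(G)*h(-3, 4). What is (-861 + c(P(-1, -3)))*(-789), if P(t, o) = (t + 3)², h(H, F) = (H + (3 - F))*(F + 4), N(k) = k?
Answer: 780321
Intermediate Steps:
h(H, F) = (4 + F)*(3 + H - F) (h(H, F) = (3 + H - F)*(4 + F) = (4 + F)*(3 + H - F))
P(t, o) = (3 + t)²
c(G) = -32*G (c(G) = G*(12 - 1*4 - 1*4² + 4*(-3) + 4*(-3)) = G*(12 - 4 - 1*16 - 12 - 12) = G*(12 - 4 - 16 - 12 - 12) = G*(-32) = -32*G)
(-861 + c(P(-1, -3)))*(-789) = (-861 - 32*(3 - 1)²)*(-789) = (-861 - 32*2²)*(-789) = (-861 - 32*4)*(-789) = (-861 - 128)*(-789) = -989*(-789) = 780321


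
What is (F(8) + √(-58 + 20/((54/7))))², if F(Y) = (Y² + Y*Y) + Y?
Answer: 497896/27 + 544*I*√1122/9 ≈ 18441.0 + 2024.7*I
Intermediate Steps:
F(Y) = Y + 2*Y² (F(Y) = (Y² + Y²) + Y = 2*Y² + Y = Y + 2*Y²)
(F(8) + √(-58 + 20/((54/7))))² = (8*(1 + 2*8) + √(-58 + 20/((54/7))))² = (8*(1 + 16) + √(-58 + 20/((54*(⅐)))))² = (8*17 + √(-58 + 20/(54/7)))² = (136 + √(-58 + 20*(7/54)))² = (136 + √(-58 + 70/27))² = (136 + √(-1496/27))² = (136 + 2*I*√1122/9)²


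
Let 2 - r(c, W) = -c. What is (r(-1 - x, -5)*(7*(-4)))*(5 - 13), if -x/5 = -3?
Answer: -3136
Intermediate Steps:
x = 15 (x = -5*(-3) = 15)
r(c, W) = 2 + c (r(c, W) = 2 - (-1)*c = 2 + c)
(r(-1 - x, -5)*(7*(-4)))*(5 - 13) = ((2 + (-1 - 1*15))*(7*(-4)))*(5 - 13) = ((2 + (-1 - 15))*(-28))*(-8) = ((2 - 16)*(-28))*(-8) = -14*(-28)*(-8) = 392*(-8) = -3136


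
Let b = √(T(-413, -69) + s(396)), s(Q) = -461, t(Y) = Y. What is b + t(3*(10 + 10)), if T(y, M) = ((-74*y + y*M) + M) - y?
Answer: 60 + √58942 ≈ 302.78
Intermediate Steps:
T(y, M) = M - 75*y + M*y (T(y, M) = ((-74*y + M*y) + M) - y = (M - 74*y + M*y) - y = M - 75*y + M*y)
b = √58942 (b = √((-69 - 75*(-413) - 69*(-413)) - 461) = √((-69 + 30975 + 28497) - 461) = √(59403 - 461) = √58942 ≈ 242.78)
b + t(3*(10 + 10)) = √58942 + 3*(10 + 10) = √58942 + 3*20 = √58942 + 60 = 60 + √58942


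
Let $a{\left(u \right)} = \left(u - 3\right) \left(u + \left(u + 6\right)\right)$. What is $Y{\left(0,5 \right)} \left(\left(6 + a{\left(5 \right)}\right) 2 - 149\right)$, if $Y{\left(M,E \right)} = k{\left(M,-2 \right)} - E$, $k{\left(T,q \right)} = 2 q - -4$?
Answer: $365$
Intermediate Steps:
$k{\left(T,q \right)} = 4 + 2 q$ ($k{\left(T,q \right)} = 2 q + 4 = 4 + 2 q$)
$a{\left(u \right)} = \left(-3 + u\right) \left(6 + 2 u\right)$ ($a{\left(u \right)} = \left(-3 + u\right) \left(u + \left(6 + u\right)\right) = \left(-3 + u\right) \left(6 + 2 u\right)$)
$Y{\left(M,E \right)} = - E$ ($Y{\left(M,E \right)} = \left(4 + 2 \left(-2\right)\right) - E = \left(4 - 4\right) - E = 0 - E = - E$)
$Y{\left(0,5 \right)} \left(\left(6 + a{\left(5 \right)}\right) 2 - 149\right) = \left(-1\right) 5 \left(\left(6 - \left(18 - 2 \cdot 5^{2}\right)\right) 2 - 149\right) = - 5 \left(\left(6 + \left(-18 + 2 \cdot 25\right)\right) 2 - 149\right) = - 5 \left(\left(6 + \left(-18 + 50\right)\right) 2 - 149\right) = - 5 \left(\left(6 + 32\right) 2 - 149\right) = - 5 \left(38 \cdot 2 - 149\right) = - 5 \left(76 - 149\right) = \left(-5\right) \left(-73\right) = 365$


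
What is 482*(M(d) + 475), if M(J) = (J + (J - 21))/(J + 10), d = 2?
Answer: 1369603/6 ≈ 2.2827e+5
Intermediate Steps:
M(J) = (-21 + 2*J)/(10 + J) (M(J) = (J + (-21 + J))/(10 + J) = (-21 + 2*J)/(10 + J))
482*(M(d) + 475) = 482*((-21 + 2*2)/(10 + 2) + 475) = 482*((-21 + 4)/12 + 475) = 482*((1/12)*(-17) + 475) = 482*(-17/12 + 475) = 482*(5683/12) = 1369603/6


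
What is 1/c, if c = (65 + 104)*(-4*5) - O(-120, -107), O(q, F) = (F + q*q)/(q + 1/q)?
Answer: -14401/46960220 ≈ -0.00030666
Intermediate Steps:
O(q, F) = (F + q²)/(q + 1/q)
c = -46960220/14401 (c = (65 + 104)*(-4*5) - (-120)*(-107 + (-120)²)/(1 + (-120)²) = 169*(-20) - (-120)*(-107 + 14400)/(1 + 14400) = -3380 - (-120)*14293/14401 = -3380 - 1*(-1715160/14401) = -3380 + 1715160/14401 = -46960220/14401 ≈ -3260.9)
1/c = 1/(-46960220/14401) = -14401/46960220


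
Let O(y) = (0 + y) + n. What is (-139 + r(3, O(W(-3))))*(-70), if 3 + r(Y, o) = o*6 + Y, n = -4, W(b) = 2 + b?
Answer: 11830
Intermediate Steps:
O(y) = -4 + y (O(y) = (0 + y) - 4 = y - 4 = -4 + y)
r(Y, o) = -3 + Y + 6*o (r(Y, o) = -3 + (o*6 + Y) = -3 + (6*o + Y) = -3 + (Y + 6*o) = -3 + Y + 6*o)
(-139 + r(3, O(W(-3))))*(-70) = (-139 + (-3 + 3 + 6*(-4 + (2 - 3))))*(-70) = (-139 + (-3 + 3 + 6*(-4 - 1)))*(-70) = (-139 + (-3 + 3 + 6*(-5)))*(-70) = (-139 + (-3 + 3 - 30))*(-70) = (-139 - 30)*(-70) = -169*(-70) = 11830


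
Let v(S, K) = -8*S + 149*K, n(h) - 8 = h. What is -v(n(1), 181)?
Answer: -26897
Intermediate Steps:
n(h) = 8 + h
-v(n(1), 181) = -(-8*(8 + 1) + 149*181) = -(-8*9 + 26969) = -(-72 + 26969) = -1*26897 = -26897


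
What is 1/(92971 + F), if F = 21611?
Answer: 1/114582 ≈ 8.7274e-6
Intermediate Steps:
1/(92971 + F) = 1/(92971 + 21611) = 1/114582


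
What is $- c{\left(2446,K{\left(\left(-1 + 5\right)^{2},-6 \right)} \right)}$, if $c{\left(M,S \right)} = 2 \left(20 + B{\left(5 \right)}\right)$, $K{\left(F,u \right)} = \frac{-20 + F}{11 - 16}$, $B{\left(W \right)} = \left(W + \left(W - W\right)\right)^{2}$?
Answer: $-90$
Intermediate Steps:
$B{\left(W \right)} = W^{2}$ ($B{\left(W \right)} = \left(W + 0\right)^{2} = W^{2}$)
$K{\left(F,u \right)} = 4 - \frac{F}{5}$ ($K{\left(F,u \right)} = \frac{-20 + F}{-5} = \left(-20 + F\right) \left(- \frac{1}{5}\right) = 4 - \frac{F}{5}$)
$c{\left(M,S \right)} = 90$ ($c{\left(M,S \right)} = 2 \left(20 + 5^{2}\right) = 2 \left(20 + 25\right) = 2 \cdot 45 = 90$)
$- c{\left(2446,K{\left(\left(-1 + 5\right)^{2},-6 \right)} \right)} = \left(-1\right) 90 = -90$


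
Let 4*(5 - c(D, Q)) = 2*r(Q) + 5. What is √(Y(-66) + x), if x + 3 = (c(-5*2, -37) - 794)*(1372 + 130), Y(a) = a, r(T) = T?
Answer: 5*I*√185478/2 ≈ 1076.7*I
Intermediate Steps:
c(D, Q) = 15/4 - Q/2 (c(D, Q) = 5 - (2*Q + 5)/4 = 5 - (5 + 2*Q)/4 = 5 + (-5/4 - Q/2) = 15/4 - Q/2)
x = -2318343/2 (x = -3 + ((15/4 - ½*(-37)) - 794)*(1372 + 130) = -3 + ((15/4 + 37/2) - 794)*1502 = -3 + (89/4 - 794)*1502 = -3 - 3087/4*1502 = -3 - 2318337/2 = -2318343/2 ≈ -1.1592e+6)
√(Y(-66) + x) = √(-66 - 2318343/2) = √(-2318475/2) = 5*I*√185478/2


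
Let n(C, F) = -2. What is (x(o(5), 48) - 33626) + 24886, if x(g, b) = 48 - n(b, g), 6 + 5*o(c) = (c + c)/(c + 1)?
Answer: -8690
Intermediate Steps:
o(c) = -6/5 + 2*c/(5*(1 + c)) (o(c) = -6/5 + ((c + c)/(c + 1))/5 = -6/5 + ((2*c)/(1 + c))/5 = -6/5 + (2*c/(1 + c))/5 = -6/5 + 2*c/(5*(1 + c)))
x(g, b) = 50 (x(g, b) = 48 - 1*(-2) = 48 + 2 = 50)
(x(o(5), 48) - 33626) + 24886 = (50 - 33626) + 24886 = -33576 + 24886 = -8690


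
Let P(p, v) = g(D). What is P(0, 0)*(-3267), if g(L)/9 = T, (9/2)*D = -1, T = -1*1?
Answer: 29403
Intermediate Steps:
T = -1
D = -2/9 (D = (2/9)*(-1) = -2/9 ≈ -0.22222)
g(L) = -9 (g(L) = 9*(-1) = -9)
P(p, v) = -9
P(0, 0)*(-3267) = -9*(-3267) = 29403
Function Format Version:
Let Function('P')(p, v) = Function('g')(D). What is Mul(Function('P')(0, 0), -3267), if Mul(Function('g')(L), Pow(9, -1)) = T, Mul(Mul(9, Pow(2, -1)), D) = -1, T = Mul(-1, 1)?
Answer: 29403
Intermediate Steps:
T = -1
D = Rational(-2, 9) (D = Mul(Rational(2, 9), -1) = Rational(-2, 9) ≈ -0.22222)
Function('g')(L) = -9 (Function('g')(L) = Mul(9, -1) = -9)
Function('P')(p, v) = -9
Mul(Function('P')(0, 0), -3267) = Mul(-9, -3267) = 29403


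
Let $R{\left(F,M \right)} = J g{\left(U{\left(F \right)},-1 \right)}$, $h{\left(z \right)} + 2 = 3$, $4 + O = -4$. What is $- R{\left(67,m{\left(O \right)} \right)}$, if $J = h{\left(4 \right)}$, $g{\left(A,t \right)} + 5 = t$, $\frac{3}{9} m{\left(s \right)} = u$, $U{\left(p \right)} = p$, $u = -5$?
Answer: $6$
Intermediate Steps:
$O = -8$ ($O = -4 - 4 = -8$)
$h{\left(z \right)} = 1$ ($h{\left(z \right)} = -2 + 3 = 1$)
$m{\left(s \right)} = -15$ ($m{\left(s \right)} = 3 \left(-5\right) = -15$)
$g{\left(A,t \right)} = -5 + t$
$J = 1$
$R{\left(F,M \right)} = -6$ ($R{\left(F,M \right)} = 1 \left(-5 - 1\right) = 1 \left(-6\right) = -6$)
$- R{\left(67,m{\left(O \right)} \right)} = \left(-1\right) \left(-6\right) = 6$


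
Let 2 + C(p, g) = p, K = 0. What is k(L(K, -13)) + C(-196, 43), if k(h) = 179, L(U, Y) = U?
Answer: -19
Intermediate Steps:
C(p, g) = -2 + p
k(L(K, -13)) + C(-196, 43) = 179 + (-2 - 196) = 179 - 198 = -19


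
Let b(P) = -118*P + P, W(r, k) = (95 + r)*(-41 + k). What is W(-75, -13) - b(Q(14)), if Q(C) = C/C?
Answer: -963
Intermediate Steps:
Q(C) = 1
W(r, k) = (-41 + k)*(95 + r)
b(P) = -117*P
W(-75, -13) - b(Q(14)) = (-3895 - 41*(-75) + 95*(-13) - 13*(-75)) - (-117) = (-3895 + 3075 - 1235 + 975) - 1*(-117) = -1080 + 117 = -963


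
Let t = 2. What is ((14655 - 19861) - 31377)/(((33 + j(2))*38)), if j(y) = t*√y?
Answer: -1207239/41078 + 36583*√2/20539 ≈ -26.870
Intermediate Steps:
j(y) = 2*√y
((14655 - 19861) - 31377)/(((33 + j(2))*38)) = ((14655 - 19861) - 31377)/(((33 + 2*√2)*38)) = (-5206 - 31377)/(1254 + 76*√2) = -36583/(1254 + 76*√2)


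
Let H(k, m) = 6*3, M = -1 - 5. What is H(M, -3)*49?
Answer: 882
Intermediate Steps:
M = -6
H(k, m) = 18
H(M, -3)*49 = 18*49 = 882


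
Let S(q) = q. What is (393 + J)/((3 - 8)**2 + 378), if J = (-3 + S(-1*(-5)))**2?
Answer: 397/403 ≈ 0.98511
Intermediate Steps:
J = 4 (J = (-3 - 1*(-5))**2 = (-3 + 5)**2 = 2**2 = 4)
(393 + J)/((3 - 8)**2 + 378) = (393 + 4)/((3 - 8)**2 + 378) = 397/((-5)**2 + 378) = 397/(25 + 378) = 397/403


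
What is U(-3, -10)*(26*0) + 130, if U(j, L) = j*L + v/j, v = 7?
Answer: 130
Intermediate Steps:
U(j, L) = 7/j + L*j (U(j, L) = j*L + 7/j = L*j + 7/j = 7/j + L*j)
U(-3, -10)*(26*0) + 130 = (7/(-3) - 10*(-3))*(26*0) + 130 = (7*(-⅓) + 30)*0 + 130 = (-7/3 + 30)*0 + 130 = (83/3)*0 + 130 = 0 + 130 = 130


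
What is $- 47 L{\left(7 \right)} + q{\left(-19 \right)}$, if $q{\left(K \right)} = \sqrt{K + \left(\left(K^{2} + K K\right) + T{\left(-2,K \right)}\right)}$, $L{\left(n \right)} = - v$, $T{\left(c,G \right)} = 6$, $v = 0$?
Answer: $\sqrt{709} \approx 26.627$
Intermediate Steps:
$L{\left(n \right)} = 0$ ($L{\left(n \right)} = \left(-1\right) 0 = 0$)
$q{\left(K \right)} = \sqrt{6 + K + 2 K^{2}}$ ($q{\left(K \right)} = \sqrt{K + \left(\left(K^{2} + K K\right) + 6\right)} = \sqrt{K + \left(\left(K^{2} + K^{2}\right) + 6\right)} = \sqrt{K + \left(2 K^{2} + 6\right)} = \sqrt{K + \left(6 + 2 K^{2}\right)} = \sqrt{6 + K + 2 K^{2}}$)
$- 47 L{\left(7 \right)} + q{\left(-19 \right)} = \left(-47\right) 0 + \sqrt{6 - 19 + 2 \left(-19\right)^{2}} = 0 + \sqrt{6 - 19 + 2 \cdot 361} = 0 + \sqrt{6 - 19 + 722} = 0 + \sqrt{709} = \sqrt{709}$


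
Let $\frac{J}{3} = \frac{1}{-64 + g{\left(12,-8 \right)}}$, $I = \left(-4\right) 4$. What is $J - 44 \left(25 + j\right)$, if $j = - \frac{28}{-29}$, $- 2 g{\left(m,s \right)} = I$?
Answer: $- \frac{1855479}{1624} \approx -1142.5$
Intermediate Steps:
$I = -16$
$g{\left(m,s \right)} = 8$ ($g{\left(m,s \right)} = \left(- \frac{1}{2}\right) \left(-16\right) = 8$)
$j = \frac{28}{29}$ ($j = \left(-28\right) \left(- \frac{1}{29}\right) = \frac{28}{29} \approx 0.96552$)
$J = - \frac{3}{56}$ ($J = \frac{3}{-64 + 8} = \frac{3}{-56} = 3 \left(- \frac{1}{56}\right) = - \frac{3}{56} \approx -0.053571$)
$J - 44 \left(25 + j\right) = - \frac{3}{56} - 44 \left(25 + \frac{28}{29}\right) = - \frac{3}{56} - \frac{33132}{29} = - \frac{1855479}{1624}$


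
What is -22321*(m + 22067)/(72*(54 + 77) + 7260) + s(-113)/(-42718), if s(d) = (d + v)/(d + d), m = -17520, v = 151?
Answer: -18843197856635/3099020028 ≈ -6080.4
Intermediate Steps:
s(d) = (151 + d)/(2*d) (s(d) = (d + 151)/(d + d) = (151 + d)/((2*d)) = (151 + d)*(1/(2*d)) = (151 + d)/(2*d))
-22321*(m + 22067)/(72*(54 + 77) + 7260) + s(-113)/(-42718) = -22321*(-17520 + 22067)/(72*(54 + 77) + 7260) + ((½)*(151 - 113)/(-113))/(-42718) = -22321*4547/(72*131 + 7260) + ((½)*(-1/113)*38)*(-1/42718) = -22321*4547/(9432 + 7260) - 19/113*(-1/42718) = -22321/(16692*(1/4547)) + 19/4827134 = -22321/16692/4547 + 19/4827134 = -22321*4547/16692 + 19/4827134 = -7807199/1284 + 19/4827134 = -18843197856635/3099020028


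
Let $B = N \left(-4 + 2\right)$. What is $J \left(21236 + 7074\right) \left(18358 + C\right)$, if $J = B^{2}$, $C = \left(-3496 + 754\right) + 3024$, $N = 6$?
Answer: $75988569600$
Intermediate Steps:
$C = 282$ ($C = -2742 + 3024 = 282$)
$B = -12$ ($B = 6 \left(-4 + 2\right) = 6 \left(-2\right) = -12$)
$J = 144$ ($J = \left(-12\right)^{2} = 144$)
$J \left(21236 + 7074\right) \left(18358 + C\right) = 144 \left(21236 + 7074\right) \left(18358 + 282\right) = 144 \cdot 28310 \cdot 18640 = 144 \cdot 527698400 = 75988569600$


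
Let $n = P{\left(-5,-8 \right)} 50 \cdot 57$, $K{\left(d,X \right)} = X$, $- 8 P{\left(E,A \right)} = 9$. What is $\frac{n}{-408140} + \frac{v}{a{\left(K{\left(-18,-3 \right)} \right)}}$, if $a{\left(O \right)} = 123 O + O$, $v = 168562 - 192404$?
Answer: $\frac{1946413321}{30365616} \approx 64.099$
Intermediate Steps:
$P{\left(E,A \right)} = - \frac{9}{8}$ ($P{\left(E,A \right)} = \left(- \frac{1}{8}\right) 9 = - \frac{9}{8}$)
$n = - \frac{12825}{4}$ ($n = \left(- \frac{9}{8}\right) 50 \cdot 57 = \left(- \frac{225}{4}\right) 57 = - \frac{12825}{4} \approx -3206.3$)
$v = -23842$
$a{\left(O \right)} = 124 O$
$\frac{n}{-408140} + \frac{v}{a{\left(K{\left(-18,-3 \right)} \right)}} = - \frac{12825}{4 \left(-408140\right)} - \frac{23842}{124 \left(-3\right)} = \left(- \frac{12825}{4}\right) \left(- \frac{1}{408140}\right) - \frac{23842}{-372} = \frac{2565}{326512} - - \frac{11921}{186} = \frac{2565}{326512} + \frac{11921}{186} = \frac{1946413321}{30365616}$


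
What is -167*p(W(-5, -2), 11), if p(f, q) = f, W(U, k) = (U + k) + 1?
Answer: 1002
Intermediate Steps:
W(U, k) = 1 + U + k
-167*p(W(-5, -2), 11) = -167*(1 - 5 - 2) = -167*(-6) = 1002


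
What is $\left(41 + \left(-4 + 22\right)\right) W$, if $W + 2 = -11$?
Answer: $-767$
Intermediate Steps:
$W = -13$ ($W = -2 - 11 = -13$)
$\left(41 + \left(-4 + 22\right)\right) W = \left(41 + \left(-4 + 22\right)\right) \left(-13\right) = \left(41 + 18\right) \left(-13\right) = 59 \left(-13\right) = -767$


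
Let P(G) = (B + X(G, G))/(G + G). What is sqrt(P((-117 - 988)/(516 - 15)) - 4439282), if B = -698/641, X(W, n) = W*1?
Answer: I*sqrt(8908678111311842370)/1416610 ≈ 2107.0*I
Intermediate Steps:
X(W, n) = W
B = -698/641 (B = -698*1/641 = -698/641 ≈ -1.0889)
P(G) = (-698/641 + G)/(2*G) (P(G) = (-698/641 + G)/(G + G) = (-698/641 + G)/((2*G)) = (-698/641 + G)*(1/(2*G)) = (-698/641 + G)/(2*G))
sqrt(P((-117 - 988)/(516 - 15)) - 4439282) = sqrt((-698 + 641*((-117 - 988)/(516 - 15)))/(1282*(((-117 - 988)/(516 - 15)))) - 4439282) = sqrt((-698 + 641*(-1105/501))/(1282*((-1105/501))) - 4439282) = sqrt((-698 + 641*(-1105*1/501))/(1282*((-1105*1/501))) - 4439282) = sqrt((-698 + 641*(-1105/501))/(1282*(-1105/501)) - 4439282) = sqrt((1/1282)*(-501/1105)*(-698 - 708305/501) - 4439282) = sqrt((1/1282)*(-501/1105)*(-1058003/501) - 4439282) = sqrt(1058003/1416610 - 4439282) = sqrt(-6288730216017/1416610) = I*sqrt(8908678111311842370)/1416610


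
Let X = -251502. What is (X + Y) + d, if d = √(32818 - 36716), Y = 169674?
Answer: -81828 + I*√3898 ≈ -81828.0 + 62.434*I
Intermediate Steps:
d = I*√3898 (d = √(-3898) = I*√3898 ≈ 62.434*I)
(X + Y) + d = (-251502 + 169674) + I*√3898 = -81828 + I*√3898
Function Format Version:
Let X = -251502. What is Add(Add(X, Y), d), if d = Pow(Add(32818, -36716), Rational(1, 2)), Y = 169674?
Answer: Add(-81828, Mul(I, Pow(3898, Rational(1, 2)))) ≈ Add(-81828., Mul(62.434, I))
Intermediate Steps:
d = Mul(I, Pow(3898, Rational(1, 2))) (d = Pow(-3898, Rational(1, 2)) = Mul(I, Pow(3898, Rational(1, 2))) ≈ Mul(62.434, I))
Add(Add(X, Y), d) = Add(Add(-251502, 169674), Mul(I, Pow(3898, Rational(1, 2)))) = Add(-81828, Mul(I, Pow(3898, Rational(1, 2))))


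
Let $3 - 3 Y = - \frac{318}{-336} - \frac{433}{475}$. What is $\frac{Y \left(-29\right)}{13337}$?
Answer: $- \frac{762439}{354764200} \approx -0.0021491$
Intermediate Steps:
$Y = \frac{26291}{26600}$ ($Y = 1 - \frac{- \frac{318}{-336} - \frac{433}{475}}{3} = 1 - \frac{\left(-318\right) \left(- \frac{1}{336}\right) - \frac{433}{475}}{3} = 1 - \frac{\frac{53}{56} - \frac{433}{475}}{3} = 1 - \frac{309}{26600} = \frac{26291}{26600} \approx 0.98838$)
$\frac{Y \left(-29\right)}{13337} = \frac{\frac{26291}{26600} \left(-29\right)}{13337} = \left(- \frac{762439}{26600}\right) \frac{1}{13337} = - \frac{762439}{354764200}$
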